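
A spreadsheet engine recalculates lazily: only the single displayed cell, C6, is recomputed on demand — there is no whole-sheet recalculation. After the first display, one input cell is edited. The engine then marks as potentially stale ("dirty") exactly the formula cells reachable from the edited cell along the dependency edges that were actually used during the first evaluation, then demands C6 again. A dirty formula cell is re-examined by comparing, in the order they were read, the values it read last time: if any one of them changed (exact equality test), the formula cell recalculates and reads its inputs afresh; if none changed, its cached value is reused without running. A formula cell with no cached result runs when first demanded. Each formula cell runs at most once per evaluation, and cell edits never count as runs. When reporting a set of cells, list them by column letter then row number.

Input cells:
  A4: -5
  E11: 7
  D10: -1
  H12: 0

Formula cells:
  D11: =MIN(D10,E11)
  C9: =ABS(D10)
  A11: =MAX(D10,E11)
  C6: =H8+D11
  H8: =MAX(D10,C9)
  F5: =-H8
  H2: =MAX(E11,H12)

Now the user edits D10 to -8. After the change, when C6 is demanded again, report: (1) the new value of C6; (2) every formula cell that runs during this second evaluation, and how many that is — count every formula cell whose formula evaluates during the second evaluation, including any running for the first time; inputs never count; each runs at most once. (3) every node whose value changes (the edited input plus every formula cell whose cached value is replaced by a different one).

First evaluation (everything demanded from the output):
  C9 = ABS(-1) = 1
  D11 = MIN(-1, 7) = -1
  H8 = MAX(-1, 1) = 1
  C6 = 1 + -1 = 0

Propagation after the edit:
  C9: runs — D10 -1->-8; result 8.
  D11: runs — D10 -1->-8; result -8.
  H8: runs — D10 -1->-8; C9 1->8; result 8.
  C6: runs — H8 1->8; D11 -1->-8; result 0 (same value as before).

New value of C6: 0.
Formula cells that run: C6, C9, D11, H8 — 4 in total.
Values that change: C9, D10, D11, H8.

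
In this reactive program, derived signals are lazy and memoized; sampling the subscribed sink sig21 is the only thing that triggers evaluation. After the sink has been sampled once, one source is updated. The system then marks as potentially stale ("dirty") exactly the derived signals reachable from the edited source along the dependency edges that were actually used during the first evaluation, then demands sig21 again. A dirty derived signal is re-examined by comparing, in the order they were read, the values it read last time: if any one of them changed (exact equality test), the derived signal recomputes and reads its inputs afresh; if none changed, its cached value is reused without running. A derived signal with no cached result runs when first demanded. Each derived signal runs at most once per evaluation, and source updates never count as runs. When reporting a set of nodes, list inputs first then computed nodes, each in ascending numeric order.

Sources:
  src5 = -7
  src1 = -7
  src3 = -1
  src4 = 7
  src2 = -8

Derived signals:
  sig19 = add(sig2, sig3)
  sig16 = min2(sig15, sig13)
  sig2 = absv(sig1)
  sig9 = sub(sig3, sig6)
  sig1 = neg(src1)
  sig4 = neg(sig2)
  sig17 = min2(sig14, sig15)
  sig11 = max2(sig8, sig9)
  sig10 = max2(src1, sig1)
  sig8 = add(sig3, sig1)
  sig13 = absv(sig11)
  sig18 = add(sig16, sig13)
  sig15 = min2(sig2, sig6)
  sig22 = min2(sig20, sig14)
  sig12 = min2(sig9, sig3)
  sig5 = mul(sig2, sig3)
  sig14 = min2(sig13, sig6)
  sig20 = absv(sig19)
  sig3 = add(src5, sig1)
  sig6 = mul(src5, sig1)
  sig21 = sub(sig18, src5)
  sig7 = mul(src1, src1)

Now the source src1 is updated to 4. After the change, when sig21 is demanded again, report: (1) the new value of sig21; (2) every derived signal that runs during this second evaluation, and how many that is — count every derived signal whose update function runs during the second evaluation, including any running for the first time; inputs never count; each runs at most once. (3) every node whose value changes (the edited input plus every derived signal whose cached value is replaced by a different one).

Demanding sig21 again yields 26.
12 derived signals run: sig1, sig2, sig3, sig6, sig8, sig9, sig11, sig13, sig15, sig16, sig18, sig21.
The nodes whose values change: src1, sig1, sig2, sig3, sig6, sig8, sig9, sig11, sig13, sig15, sig16, sig18, sig21.

First demand of the output computes:
  sig1 = neg(-7) = 7
  sig2 = absv(7) = 7
  sig3 = add(-7, 7) = 0
  sig6 = mul(-7, 7) = -49
  sig8 = add(0, 7) = 7
  sig9 = sub(0, -49) = 49
  sig11 = max2(7, 49) = 49
  sig13 = absv(49) = 49
  sig15 = min2(7, -49) = -49
  sig16 = min2(-49, 49) = -49
  sig18 = add(-49, 49) = 0
  sig21 = sub(0, -7) = 7

After the edit, cleaning proceeds:
  sig1: a read changed (src1 -7->4) — executes, giving -4.
  sig2: a read changed (sig1 7->-4) — executes, giving 4.
  sig3: a read changed (sig1 7->-4) — executes, giving -11.
  sig6: a read changed (sig1 7->-4) — executes, giving 28.
  sig8: a read changed (sig3 0->-11; sig1 7->-4) — executes, giving -15.
  sig9: a read changed (sig3 0->-11; sig6 -49->28) — executes, giving -39.
  sig11: a read changed (sig8 7->-15; sig9 49->-39) — executes, giving -15.
  sig13: a read changed (sig11 49->-15) — executes, giving 15.
  sig15: a read changed (sig2 7->4; sig6 -49->28) — executes, giving 4.
  sig16: a read changed (sig15 -49->4; sig13 49->15) — executes, giving 4.
  sig18: a read changed (sig16 -49->4; sig13 49->15) — executes, giving 19.
  sig21: a read changed (sig18 0->19) — executes, giving 26.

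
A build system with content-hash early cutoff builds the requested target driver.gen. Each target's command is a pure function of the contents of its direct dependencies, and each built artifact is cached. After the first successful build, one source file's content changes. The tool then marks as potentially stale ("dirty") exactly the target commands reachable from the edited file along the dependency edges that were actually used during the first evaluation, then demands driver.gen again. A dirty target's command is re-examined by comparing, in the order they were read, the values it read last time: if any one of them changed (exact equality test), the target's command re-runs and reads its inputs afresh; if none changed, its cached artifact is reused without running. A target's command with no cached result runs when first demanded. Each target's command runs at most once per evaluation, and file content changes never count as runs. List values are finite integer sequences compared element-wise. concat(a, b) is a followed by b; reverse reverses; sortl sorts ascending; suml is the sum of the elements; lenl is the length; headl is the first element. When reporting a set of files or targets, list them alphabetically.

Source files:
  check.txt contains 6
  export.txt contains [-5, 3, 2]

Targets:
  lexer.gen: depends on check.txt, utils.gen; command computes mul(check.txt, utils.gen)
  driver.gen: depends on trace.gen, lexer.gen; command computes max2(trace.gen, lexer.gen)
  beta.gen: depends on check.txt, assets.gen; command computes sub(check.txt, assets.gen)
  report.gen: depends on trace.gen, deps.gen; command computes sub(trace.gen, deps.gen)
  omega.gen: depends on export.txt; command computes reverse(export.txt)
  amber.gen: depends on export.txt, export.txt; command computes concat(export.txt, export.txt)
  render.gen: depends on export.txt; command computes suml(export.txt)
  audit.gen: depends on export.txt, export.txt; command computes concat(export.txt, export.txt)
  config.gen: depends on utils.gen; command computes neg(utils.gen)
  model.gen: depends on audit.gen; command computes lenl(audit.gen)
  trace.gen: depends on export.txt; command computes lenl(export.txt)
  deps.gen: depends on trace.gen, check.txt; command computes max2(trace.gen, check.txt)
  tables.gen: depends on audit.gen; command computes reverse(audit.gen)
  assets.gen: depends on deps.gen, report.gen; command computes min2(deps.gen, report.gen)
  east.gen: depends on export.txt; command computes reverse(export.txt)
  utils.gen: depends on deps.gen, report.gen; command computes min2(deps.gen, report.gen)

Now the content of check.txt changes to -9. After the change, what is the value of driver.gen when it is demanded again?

New value of driver.gen: 3.

First evaluation (everything demanded from the output):
  trace.gen = lenl([-5, 3, 2]) = 3
  deps.gen = max2(3, 6) = 6
  report.gen = sub(3, 6) = -3
  utils.gen = min2(6, -3) = -3
  lexer.gen = mul(6, -3) = -18
  driver.gen = max2(3, -18) = 3

Propagation after the edit:
  deps.gen: runs — check.txt 6->-9; result 3.
  report.gen: runs — deps.gen 6->3; result 0.
  utils.gen: runs — deps.gen 6->3; report.gen -3->0; result 0.
  lexer.gen: runs — check.txt 6->-9; utils.gen -3->0; result 0.
  driver.gen: runs — lexer.gen -18->0; result 3 (same value as before).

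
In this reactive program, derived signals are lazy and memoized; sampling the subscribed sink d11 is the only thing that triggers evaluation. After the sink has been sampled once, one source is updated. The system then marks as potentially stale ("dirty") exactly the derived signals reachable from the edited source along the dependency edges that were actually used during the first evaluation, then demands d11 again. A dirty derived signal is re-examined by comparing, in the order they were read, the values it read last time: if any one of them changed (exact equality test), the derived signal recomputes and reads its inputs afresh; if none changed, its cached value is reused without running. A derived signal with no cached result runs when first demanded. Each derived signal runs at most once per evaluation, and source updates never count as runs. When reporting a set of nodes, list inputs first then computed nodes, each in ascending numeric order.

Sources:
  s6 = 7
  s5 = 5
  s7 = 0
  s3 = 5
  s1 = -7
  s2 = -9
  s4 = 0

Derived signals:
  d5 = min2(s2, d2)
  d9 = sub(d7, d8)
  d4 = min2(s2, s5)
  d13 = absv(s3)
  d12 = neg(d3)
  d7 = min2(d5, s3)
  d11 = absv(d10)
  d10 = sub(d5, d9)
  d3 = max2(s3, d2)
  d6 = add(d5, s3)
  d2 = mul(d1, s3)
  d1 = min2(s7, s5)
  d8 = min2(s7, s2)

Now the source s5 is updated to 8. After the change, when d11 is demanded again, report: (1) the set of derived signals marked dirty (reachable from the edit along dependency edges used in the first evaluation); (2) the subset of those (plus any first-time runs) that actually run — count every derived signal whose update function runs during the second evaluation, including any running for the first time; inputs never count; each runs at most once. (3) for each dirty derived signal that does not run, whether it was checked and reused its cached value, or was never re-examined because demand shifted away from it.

The edit dirties: d1, d2, d5, d7, d9, d10, d11.
1 derived signals run: d1.
Cache hits after checking: d2, d5, d7, d9, d10, d11.
Note the absorption at d1: it re-runs yet its value is the same, leaving the output's value untouched.

First demand of the output computes:
  d1 = min2(0, 5) = 0
  d2 = mul(0, 5) = 0
  d5 = min2(-9, 0) = -9
  d7 = min2(-9, 5) = -9
  d8 = min2(0, -9) = -9
  d9 = sub(-9, -9) = 0
  d10 = sub(-9, 0) = -9
  d11 = absv(-9) = 9

After the edit, cleaning proceeds:
  d1: a read changed (s5 5->8) — executes, giving 0 — identical to its old value.
  d2: dirty, but its reads are unchanged (d1 unchanged, s3 unchanged); cached 0 stands.
  d5: dirty, but its reads are unchanged (s2 unchanged, d2 unchanged); cached -9 stands.
  d7: dirty, but its reads are unchanged (d5 unchanged, s3 unchanged); cached -9 stands.
  d9: dirty, but its reads are unchanged (d7 unchanged, d8 unchanged); cached 0 stands.
  d10: dirty, but its reads are unchanged (d5 unchanged, d9 unchanged); cached -9 stands.
  d11: dirty, but its reads are unchanged (d10 unchanged); cached 9 stands.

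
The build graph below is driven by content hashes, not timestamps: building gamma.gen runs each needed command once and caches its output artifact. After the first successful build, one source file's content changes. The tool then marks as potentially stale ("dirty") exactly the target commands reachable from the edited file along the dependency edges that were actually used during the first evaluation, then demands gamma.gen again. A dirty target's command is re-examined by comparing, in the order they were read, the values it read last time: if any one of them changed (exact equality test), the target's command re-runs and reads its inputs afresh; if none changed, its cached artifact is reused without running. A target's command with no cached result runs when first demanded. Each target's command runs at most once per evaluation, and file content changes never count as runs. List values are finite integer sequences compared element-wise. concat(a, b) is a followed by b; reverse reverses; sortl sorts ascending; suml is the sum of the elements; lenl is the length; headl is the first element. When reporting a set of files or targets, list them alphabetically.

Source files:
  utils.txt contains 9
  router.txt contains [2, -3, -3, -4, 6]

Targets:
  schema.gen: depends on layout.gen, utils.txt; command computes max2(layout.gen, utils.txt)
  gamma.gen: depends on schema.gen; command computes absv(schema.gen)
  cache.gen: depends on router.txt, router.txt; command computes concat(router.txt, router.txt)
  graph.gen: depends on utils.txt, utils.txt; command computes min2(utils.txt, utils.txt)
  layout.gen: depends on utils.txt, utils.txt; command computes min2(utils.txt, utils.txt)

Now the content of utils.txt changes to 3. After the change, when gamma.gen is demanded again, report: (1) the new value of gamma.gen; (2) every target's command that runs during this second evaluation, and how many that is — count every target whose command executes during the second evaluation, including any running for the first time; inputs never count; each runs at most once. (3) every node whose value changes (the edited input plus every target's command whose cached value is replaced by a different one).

Initial pass — values computed on the first demand:
  layout.gen = min2(9, 9) = 9
  schema.gen = max2(9, 9) = 9
  gamma.gen = absv(9) = 9

Second demand — change propagation:
  layout.gen: re-runs because utils.txt 9->3; utils.txt 9->3; new result 3.
  schema.gen: re-runs because layout.gen 9->3; utils.txt 9->3; new result 3.
  gamma.gen: re-runs because schema.gen 9->3; new result 3.

gamma.gen now evaluates to 3.
Run set: gamma.gen, layout.gen, schema.gen (3 run).
Changed values: gamma.gen, layout.gen, schema.gen, utils.txt.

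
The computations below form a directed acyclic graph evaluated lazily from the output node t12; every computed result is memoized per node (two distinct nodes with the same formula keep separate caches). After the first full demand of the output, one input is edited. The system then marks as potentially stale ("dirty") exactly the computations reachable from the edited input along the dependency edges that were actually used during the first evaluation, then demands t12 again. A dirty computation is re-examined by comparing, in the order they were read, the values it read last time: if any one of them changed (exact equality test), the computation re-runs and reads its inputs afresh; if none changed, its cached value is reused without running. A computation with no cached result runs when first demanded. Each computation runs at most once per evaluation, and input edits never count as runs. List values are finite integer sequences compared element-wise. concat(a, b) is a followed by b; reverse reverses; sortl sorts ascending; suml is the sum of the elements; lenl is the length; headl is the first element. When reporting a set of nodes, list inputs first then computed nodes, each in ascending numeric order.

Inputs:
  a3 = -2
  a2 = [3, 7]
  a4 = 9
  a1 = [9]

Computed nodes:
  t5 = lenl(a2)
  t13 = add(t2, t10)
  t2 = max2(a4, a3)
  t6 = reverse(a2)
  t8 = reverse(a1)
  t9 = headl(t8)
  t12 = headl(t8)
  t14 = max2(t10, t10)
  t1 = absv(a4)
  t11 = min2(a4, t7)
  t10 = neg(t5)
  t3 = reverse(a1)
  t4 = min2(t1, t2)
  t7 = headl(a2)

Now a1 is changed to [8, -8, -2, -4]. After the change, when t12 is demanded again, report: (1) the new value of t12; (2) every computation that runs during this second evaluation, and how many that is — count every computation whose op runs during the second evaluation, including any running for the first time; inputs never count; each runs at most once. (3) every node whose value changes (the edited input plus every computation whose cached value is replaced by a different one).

Demanding t12 again yields -4.
2 computations run: t8, t12.
The nodes whose values change: a1, t8, t12.

First demand of the output computes:
  t8 = reverse([9]) = [9]
  t12 = headl([9]) = 9

After the edit, cleaning proceeds:
  t8: a read changed (a1 [9]->[8, -8, -2, -4]) — executes, giving [-4, -2, -8, 8].
  t12: a read changed (t8 [9]->[-4, -2, -8, 8]) — executes, giving -4.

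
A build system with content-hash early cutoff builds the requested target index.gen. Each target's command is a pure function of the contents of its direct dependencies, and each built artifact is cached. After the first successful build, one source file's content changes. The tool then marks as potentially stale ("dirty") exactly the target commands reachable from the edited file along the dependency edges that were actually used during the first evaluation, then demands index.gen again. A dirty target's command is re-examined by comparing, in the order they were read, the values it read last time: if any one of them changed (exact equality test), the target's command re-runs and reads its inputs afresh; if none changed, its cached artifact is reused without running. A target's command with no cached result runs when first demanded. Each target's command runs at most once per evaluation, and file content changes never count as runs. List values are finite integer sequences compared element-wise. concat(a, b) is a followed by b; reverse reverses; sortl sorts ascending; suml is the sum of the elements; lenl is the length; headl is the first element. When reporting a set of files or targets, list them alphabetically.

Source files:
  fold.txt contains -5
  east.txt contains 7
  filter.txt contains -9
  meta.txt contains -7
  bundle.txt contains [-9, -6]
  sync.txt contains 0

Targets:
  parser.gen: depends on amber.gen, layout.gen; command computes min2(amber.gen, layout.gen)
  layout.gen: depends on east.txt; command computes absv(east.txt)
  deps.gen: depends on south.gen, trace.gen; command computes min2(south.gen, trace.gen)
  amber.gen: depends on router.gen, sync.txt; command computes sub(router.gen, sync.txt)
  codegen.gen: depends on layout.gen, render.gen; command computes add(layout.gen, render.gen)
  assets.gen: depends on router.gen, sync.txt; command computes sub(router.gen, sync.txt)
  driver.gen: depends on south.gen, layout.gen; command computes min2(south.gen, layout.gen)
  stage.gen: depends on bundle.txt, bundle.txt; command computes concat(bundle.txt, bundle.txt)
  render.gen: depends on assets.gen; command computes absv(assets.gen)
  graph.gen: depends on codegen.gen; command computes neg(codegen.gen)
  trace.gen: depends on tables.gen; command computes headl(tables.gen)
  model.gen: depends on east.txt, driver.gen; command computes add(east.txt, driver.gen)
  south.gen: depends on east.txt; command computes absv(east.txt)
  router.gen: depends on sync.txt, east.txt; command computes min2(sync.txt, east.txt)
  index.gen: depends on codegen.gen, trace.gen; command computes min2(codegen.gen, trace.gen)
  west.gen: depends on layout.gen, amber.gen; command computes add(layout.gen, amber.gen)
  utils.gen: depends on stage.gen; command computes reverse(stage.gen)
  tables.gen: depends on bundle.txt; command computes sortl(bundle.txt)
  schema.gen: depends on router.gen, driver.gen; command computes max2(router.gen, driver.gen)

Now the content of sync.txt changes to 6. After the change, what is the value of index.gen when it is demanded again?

New value of index.gen: -9.
Key observation: the change is absorbed at assets.gen — it re-runs but produces the same value, and the output's value is unchanged.

First evaluation (everything demanded from the output):
  layout.gen = absv(7) = 7
  router.gen = min2(0, 7) = 0
  assets.gen = sub(0, 0) = 0
  render.gen = absv(0) = 0
  codegen.gen = add(7, 0) = 7
  tables.gen = sortl([-9, -6]) = [-9, -6]
  trace.gen = headl([-9, -6]) = -9
  index.gen = min2(7, -9) = -9

Propagation after the edit:
  router.gen: runs — sync.txt 0->6; result 6.
  assets.gen: runs — router.gen 0->6; sync.txt 0->6; result 0 (same value as before).
  render.gen: checked — values it read are unchanged (assets.gen unchanged); reused cached 0 without running.
  codegen.gen: checked — values it read are unchanged (layout.gen unchanged, render.gen unchanged); reused cached 7 without running.
  index.gen: checked — values it read are unchanged (codegen.gen unchanged, trace.gen unchanged); reused cached -9 without running.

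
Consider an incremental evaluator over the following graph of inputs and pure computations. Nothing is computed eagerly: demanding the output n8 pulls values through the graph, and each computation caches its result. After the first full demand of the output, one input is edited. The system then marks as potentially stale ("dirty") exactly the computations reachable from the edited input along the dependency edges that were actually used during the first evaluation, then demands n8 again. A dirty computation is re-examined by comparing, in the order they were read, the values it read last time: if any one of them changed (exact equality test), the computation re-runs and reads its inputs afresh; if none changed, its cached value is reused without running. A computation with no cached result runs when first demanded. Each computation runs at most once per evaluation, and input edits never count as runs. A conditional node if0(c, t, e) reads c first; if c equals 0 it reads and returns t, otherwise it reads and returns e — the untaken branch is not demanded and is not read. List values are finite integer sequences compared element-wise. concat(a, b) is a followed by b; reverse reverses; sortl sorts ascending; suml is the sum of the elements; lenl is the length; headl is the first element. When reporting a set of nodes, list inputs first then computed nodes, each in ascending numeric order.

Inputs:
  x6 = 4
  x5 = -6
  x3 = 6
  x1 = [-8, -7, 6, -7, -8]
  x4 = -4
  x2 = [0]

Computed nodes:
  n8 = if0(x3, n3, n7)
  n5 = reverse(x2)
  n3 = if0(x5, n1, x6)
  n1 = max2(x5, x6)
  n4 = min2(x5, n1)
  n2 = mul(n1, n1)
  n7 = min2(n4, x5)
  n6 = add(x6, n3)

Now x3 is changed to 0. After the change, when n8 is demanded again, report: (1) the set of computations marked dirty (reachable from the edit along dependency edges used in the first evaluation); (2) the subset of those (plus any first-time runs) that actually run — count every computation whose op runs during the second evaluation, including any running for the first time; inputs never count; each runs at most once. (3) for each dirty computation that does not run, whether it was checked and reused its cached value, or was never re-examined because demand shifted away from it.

Dirty set: n8.
Run set: n3, n8 (2 run).
All dirty computations ended up running.
The important point: the flipped condition pulls in fresh nodes; n3 runs for the first time.

Initial pass — values computed on the first demand:
  n1 = max2(-6, 4) = 4
  n4 = min2(-6, 4) = -6
  n7 = min2(-6, -6) = -6
  n8 = if0(x3=6 -> else branch n7) = -6

Second demand — change propagation:
  n3: newly demanded (no cache) — executes and yields 4.
  n8: re-runs because x3 6->0; new result 4.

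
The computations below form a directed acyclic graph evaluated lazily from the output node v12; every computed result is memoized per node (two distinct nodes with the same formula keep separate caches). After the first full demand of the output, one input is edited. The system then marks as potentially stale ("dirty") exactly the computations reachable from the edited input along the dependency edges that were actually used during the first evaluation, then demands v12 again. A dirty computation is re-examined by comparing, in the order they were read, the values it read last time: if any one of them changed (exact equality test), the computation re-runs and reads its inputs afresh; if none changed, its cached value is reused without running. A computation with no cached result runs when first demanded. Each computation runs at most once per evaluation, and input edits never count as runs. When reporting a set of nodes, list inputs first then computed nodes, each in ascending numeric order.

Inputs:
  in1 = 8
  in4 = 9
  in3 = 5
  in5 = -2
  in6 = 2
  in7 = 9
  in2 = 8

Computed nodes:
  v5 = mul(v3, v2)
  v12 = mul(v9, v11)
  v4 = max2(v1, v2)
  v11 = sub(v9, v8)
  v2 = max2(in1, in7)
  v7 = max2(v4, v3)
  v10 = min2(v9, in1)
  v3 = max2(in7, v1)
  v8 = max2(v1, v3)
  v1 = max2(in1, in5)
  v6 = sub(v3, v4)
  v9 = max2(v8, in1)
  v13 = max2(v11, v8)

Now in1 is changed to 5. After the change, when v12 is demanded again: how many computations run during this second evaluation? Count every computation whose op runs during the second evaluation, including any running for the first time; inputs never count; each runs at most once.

First demand of the output computes:
  v1 = max2(8, -2) = 8
  v3 = max2(9, 8) = 9
  v8 = max2(8, 9) = 9
  v9 = max2(9, 8) = 9
  v11 = sub(9, 9) = 0
  v12 = mul(9, 0) = 0

After the edit, cleaning proceeds:
  v1: a read changed (in1 8->5) — executes, giving 5.
  v3: a read changed (v1 8->5) — executes, giving 9 — identical to its old value.
  v8: a read changed (v1 8->5) — executes, giving 9 — identical to its old value.
  v9: a read changed (in1 8->5) — executes, giving 9 — identical to its old value.
  v11: dirty, but its reads are unchanged (v9 unchanged, v8 unchanged); cached 0 stands.
  v12: dirty, but its reads are unchanged (v9 unchanged, v11 unchanged); cached 0 stands.

Note where the cutoff bites: v11 is checked, finds nothing changed, and keeps its cache.

4 computations run: v1, v3, v8, v9.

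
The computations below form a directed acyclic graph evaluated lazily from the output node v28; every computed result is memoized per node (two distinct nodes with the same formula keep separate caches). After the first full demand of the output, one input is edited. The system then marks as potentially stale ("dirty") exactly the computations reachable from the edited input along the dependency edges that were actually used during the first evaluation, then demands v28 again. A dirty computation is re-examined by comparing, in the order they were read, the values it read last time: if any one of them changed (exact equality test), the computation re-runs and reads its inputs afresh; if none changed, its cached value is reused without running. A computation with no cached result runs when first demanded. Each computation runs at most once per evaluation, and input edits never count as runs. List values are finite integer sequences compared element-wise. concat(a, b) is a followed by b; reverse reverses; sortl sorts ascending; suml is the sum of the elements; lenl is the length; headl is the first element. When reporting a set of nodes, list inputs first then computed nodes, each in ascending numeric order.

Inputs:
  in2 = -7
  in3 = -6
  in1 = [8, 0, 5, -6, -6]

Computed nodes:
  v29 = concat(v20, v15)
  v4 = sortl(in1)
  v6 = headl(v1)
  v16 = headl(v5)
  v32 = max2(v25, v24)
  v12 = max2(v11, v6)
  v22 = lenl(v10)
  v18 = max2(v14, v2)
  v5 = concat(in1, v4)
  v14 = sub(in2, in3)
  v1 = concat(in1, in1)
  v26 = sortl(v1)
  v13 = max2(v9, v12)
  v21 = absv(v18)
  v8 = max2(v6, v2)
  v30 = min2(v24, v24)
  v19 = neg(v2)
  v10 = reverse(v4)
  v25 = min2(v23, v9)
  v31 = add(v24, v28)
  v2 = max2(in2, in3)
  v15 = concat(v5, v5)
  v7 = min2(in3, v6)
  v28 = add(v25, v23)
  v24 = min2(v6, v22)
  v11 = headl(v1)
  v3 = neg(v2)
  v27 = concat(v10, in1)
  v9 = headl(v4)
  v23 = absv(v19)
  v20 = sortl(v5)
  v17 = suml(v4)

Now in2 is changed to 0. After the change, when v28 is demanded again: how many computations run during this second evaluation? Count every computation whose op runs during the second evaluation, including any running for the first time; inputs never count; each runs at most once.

First demand of the output computes:
  v2 = max2(-7, -6) = -6
  v4 = sortl([8, 0, 5, -6, -6]) = [-6, -6, 0, 5, 8]
  v9 = headl([-6, -6, 0, 5, 8]) = -6
  v19 = neg(-6) = 6
  v23 = absv(6) = 6
  v25 = min2(6, -6) = -6
  v28 = add(-6, 6) = 0

After the edit, cleaning proceeds:
  v2: a read changed (in2 -7->0) — executes, giving 0.
  v19: a read changed (v2 -6->0) — executes, giving 0.
  v23: a read changed (v19 6->0) — executes, giving 0.
  v25: a read changed (v23 6->0) — executes, giving -6 — identical to its old value.
  v28: a read changed (v23 6->0) — executes, giving -6.

5 computations run: v2, v19, v23, v25, v28.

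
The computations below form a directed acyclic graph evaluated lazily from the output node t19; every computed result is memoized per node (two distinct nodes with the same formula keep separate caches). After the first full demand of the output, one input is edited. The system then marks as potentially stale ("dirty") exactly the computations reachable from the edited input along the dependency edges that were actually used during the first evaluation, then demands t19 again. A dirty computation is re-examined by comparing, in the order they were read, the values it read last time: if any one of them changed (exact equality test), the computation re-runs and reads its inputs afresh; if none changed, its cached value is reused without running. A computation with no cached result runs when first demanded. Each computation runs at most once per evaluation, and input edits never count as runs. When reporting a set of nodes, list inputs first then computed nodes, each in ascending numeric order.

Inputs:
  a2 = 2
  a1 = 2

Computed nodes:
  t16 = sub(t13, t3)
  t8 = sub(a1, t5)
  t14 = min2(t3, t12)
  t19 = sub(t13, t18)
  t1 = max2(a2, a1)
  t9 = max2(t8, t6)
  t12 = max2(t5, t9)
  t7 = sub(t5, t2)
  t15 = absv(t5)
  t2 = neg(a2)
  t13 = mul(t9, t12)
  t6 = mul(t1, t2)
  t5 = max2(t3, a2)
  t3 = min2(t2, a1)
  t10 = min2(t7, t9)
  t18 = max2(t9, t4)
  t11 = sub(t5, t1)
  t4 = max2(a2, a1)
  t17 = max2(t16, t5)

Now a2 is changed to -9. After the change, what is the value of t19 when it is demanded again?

First demand of the output computes:
  t1 = max2(2, 2) = 2
  t2 = neg(2) = -2
  t3 = min2(-2, 2) = -2
  t4 = max2(2, 2) = 2
  t5 = max2(-2, 2) = 2
  t6 = mul(2, -2) = -4
  t8 = sub(2, 2) = 0
  t9 = max2(0, -4) = 0
  t12 = max2(2, 0) = 2
  t13 = mul(0, 2) = 0
  t18 = max2(0, 2) = 2
  t19 = sub(0, 2) = -2

After the edit, cleaning proceeds:
  t1: a read changed (a2 2->-9) — executes, giving 2 — identical to its old value.
  t2: a read changed (a2 2->-9) — executes, giving 9.
  t3: a read changed (t2 -2->9) — executes, giving 2.
  t4: a read changed (a2 2->-9) — executes, giving 2 — identical to its old value.
  t5: a read changed (t3 -2->2; a2 2->-9) — executes, giving 2 — identical to its old value.
  t6: a read changed (t2 -2->9) — executes, giving 18.
  t8: dirty, but its reads are unchanged (a1 unchanged, t5 unchanged); cached 0 stands.
  t9: a read changed (t6 -4->18) — executes, giving 18.
  t12: a read changed (t9 0->18) — executes, giving 18.
  t13: a read changed (t9 0->18; t12 2->18) — executes, giving 324.
  t18: a read changed (t9 0->18) — executes, giving 18.
  t19: a read changed (t13 0->324; t18 2->18) — executes, giving 306.

Note where the cutoff bites: t8 is checked, finds nothing changed, and keeps its cache.

Demanding t19 again yields 306.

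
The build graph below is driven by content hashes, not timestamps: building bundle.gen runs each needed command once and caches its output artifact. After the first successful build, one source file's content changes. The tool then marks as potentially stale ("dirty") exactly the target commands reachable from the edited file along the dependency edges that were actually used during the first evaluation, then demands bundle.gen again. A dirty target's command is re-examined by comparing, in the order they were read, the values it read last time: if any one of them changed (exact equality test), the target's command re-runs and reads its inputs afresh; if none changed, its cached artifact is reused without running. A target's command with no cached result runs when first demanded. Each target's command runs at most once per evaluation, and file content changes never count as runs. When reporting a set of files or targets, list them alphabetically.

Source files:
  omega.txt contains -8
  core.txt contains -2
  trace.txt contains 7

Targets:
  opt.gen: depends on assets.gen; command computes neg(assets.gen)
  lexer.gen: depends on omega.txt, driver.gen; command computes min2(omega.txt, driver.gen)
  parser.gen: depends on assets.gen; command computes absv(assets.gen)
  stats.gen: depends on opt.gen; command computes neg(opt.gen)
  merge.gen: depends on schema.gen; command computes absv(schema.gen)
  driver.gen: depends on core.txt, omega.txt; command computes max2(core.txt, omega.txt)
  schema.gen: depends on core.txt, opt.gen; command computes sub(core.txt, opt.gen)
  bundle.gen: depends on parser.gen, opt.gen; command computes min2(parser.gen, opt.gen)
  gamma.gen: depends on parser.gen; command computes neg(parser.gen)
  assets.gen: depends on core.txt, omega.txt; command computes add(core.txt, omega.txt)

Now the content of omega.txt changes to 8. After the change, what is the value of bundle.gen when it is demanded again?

bundle.gen now evaluates to -6.

Initial pass — values computed on the first demand:
  assets.gen = add(-2, -8) = -10
  opt.gen = neg(-10) = 10
  parser.gen = absv(-10) = 10
  bundle.gen = min2(10, 10) = 10

Second demand — change propagation:
  assets.gen: re-runs because omega.txt -8->8; new result 6.
  opt.gen: re-runs because assets.gen -10->6; new result -6.
  parser.gen: re-runs because assets.gen -10->6; new result 6.
  bundle.gen: re-runs because parser.gen 10->6; opt.gen 10->-6; new result -6.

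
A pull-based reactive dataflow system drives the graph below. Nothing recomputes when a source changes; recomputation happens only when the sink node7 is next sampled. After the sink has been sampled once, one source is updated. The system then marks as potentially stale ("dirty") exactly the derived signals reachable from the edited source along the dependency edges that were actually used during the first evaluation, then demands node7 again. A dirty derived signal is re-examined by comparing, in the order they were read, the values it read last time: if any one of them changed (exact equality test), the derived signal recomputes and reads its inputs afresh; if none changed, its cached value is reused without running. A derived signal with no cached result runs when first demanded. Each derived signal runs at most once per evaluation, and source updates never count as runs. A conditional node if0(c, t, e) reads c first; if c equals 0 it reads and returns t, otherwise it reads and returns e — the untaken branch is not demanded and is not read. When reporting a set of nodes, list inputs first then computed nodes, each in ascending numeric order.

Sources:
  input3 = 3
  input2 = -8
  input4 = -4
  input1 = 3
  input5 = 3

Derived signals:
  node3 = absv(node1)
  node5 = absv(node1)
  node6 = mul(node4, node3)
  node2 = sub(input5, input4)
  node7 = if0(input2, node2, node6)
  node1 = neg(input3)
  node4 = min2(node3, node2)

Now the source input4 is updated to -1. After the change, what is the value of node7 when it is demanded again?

First evaluation (everything demanded from the output):
  node1 = neg(3) = -3
  node2 = sub(3, -4) = 7
  node3 = absv(-3) = 3
  node4 = min2(3, 7) = 3
  node6 = mul(3, 3) = 9
  node7 = if0(input2=-8 -> else branch node6) = 9

Propagation after the edit:
  node2: runs — input4 -4->-1; result 4.
  node4: runs — node2 7->4; result 3 (same value as before).
  node6: checked — values it read are unchanged (node4 unchanged, node3 unchanged); reused cached 9 without running.
  node7: checked — values it read are unchanged (input2 unchanged, node6 unchanged); reused cached 9 without running.

Key observation: the change is absorbed at node4 — it re-runs but produces the same value, and the output's value is unchanged.

New value of node7: 9.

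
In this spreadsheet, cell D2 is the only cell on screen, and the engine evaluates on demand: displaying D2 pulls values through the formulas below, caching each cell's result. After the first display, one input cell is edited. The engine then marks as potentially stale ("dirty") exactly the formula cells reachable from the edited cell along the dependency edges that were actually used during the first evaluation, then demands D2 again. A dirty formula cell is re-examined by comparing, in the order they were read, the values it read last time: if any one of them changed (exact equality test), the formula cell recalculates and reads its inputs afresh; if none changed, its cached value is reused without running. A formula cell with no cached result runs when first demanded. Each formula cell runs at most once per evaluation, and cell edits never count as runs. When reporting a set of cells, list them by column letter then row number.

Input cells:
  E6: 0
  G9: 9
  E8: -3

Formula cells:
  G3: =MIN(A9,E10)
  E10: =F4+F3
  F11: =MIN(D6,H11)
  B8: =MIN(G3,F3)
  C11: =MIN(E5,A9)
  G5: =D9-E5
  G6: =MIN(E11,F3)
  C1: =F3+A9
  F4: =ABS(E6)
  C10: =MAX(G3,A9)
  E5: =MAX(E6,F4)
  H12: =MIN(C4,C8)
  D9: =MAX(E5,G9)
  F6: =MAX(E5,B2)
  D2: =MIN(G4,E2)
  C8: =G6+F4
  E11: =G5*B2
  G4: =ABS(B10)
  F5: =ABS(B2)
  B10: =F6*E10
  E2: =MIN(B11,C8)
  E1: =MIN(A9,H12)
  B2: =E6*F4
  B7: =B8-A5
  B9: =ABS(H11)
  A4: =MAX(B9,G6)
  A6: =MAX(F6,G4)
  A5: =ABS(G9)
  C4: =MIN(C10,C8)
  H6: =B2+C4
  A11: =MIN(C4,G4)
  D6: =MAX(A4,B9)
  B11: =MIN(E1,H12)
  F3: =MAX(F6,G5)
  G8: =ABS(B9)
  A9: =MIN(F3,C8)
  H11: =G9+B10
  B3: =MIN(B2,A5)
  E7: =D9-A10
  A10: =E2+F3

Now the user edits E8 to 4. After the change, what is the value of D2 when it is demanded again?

D2 now evaluates to 0.
The important point: nothing the output needs ever reads E8, so the edit is invisible to it.

Initial pass — values computed on the first demand:
  F4 = ABS(0) = 0
  B2 = 0 * 0 = 0
  E5 = MAX(0, 0) = 0
  D9 = MAX(0, 9) = 9
  F6 = MAX(0, 0) = 0
  G5 = 9 - 0 = 9
  E11 = 9 * 0 = 0
  F3 = MAX(0, 9) = 9
  E10 = 0 + 9 = 9
  B10 = 0 * 9 = 0
  G4 = ABS(0) = 0
  G6 = MIN(0, 9) = 0
  C8 = 0 + 0 = 0
  A9 = MIN(9, 0) = 0
  G3 = MIN(0, 9) = 0
  C10 = MAX(0, 0) = 0
  C4 = MIN(0, 0) = 0
  H12 = MIN(0, 0) = 0
  E1 = MIN(0, 0) = 0
  B11 = MIN(0, 0) = 0
  E2 = MIN(0, 0) = 0
  D2 = MIN(0, 0) = 0

Second demand — change propagation:
  no demanded computation ever read E8, so the edit dirties nothing and nothing runs.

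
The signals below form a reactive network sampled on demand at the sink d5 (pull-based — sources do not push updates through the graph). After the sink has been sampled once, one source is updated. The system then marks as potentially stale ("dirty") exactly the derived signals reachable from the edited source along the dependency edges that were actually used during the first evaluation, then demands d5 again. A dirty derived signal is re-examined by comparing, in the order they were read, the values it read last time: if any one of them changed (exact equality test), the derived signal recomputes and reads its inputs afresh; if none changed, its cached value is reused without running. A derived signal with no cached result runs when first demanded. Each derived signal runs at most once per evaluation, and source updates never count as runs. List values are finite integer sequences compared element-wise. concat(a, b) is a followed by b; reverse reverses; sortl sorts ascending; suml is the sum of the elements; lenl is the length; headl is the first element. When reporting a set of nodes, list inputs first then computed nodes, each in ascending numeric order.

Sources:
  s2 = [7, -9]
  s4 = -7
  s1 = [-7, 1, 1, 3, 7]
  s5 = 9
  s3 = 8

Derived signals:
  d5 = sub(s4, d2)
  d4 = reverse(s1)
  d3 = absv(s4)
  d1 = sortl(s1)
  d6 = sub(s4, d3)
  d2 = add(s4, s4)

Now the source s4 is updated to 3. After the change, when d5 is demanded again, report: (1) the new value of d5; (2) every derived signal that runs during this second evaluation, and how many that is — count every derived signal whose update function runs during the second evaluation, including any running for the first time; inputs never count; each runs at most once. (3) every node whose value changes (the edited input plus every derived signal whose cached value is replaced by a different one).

d5 now evaluates to -3.
Run set: d2, d5 (2 run).
Changed values: s4, d2, d5.

Initial pass — values computed on the first demand:
  d2 = add(-7, -7) = -14
  d5 = sub(-7, -14) = 7

Second demand — change propagation:
  d2: re-runs because s4 -7->3; s4 -7->3; new result 6.
  d5: re-runs because s4 -7->3; d2 -14->6; new result -3.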